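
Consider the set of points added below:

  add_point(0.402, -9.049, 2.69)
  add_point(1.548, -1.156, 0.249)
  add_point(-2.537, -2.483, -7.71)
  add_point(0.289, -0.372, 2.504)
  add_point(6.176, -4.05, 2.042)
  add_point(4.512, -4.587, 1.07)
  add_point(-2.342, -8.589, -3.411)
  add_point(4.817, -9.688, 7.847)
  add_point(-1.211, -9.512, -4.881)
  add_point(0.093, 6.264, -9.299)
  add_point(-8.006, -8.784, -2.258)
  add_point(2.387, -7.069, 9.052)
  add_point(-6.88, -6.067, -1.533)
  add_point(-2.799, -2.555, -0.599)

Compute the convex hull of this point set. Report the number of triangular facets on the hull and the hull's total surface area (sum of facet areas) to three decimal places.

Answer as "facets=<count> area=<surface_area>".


Hull vertices (9/14): indices [2, 3, 4, 7, 8, 9, 10, 11, 12].

Triangle areas on the boundary:
  f1: (p8, p9, p4) → 88.7260
  f2: (p3, p9, p4) → 46.0194
  f3: (p3, p11, p4) → 28.7476
  f4: (p2, p9, p10) → 24.6422
  f5: (p2, p8, p10) → 27.9526
  f6: (p2, p8, p9) → 17.1796
  f7: (p7, p11, p4) → 15.3071
  f8: (p7, p8, p4) → 47.1952
  f9: (p7, p11, p10) → 28.9176
  f10: (p7, p8, p10) → 51.4046
  f11: (p12, p11, p10) → 19.9280
  f12: (p12, p3, p11) → 47.9926
  f13: (p12, p9, p10) → 16.7217
  f14: (p12, p3, p9) → 67.5179
Σ area = 528.252

Euler: V−E+F = 9−21+14 = 2.

facets=14 area=528.252


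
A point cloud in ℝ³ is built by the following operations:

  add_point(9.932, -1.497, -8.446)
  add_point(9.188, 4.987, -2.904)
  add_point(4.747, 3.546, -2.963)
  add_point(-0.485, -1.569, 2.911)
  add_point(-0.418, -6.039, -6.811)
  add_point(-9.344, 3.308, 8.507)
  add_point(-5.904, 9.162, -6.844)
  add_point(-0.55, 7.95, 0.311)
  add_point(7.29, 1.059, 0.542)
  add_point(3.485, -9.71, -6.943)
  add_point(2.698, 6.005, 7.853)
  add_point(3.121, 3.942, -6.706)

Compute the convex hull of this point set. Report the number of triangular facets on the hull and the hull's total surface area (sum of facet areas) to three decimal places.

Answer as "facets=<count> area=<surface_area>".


facets=16 area=845.296

Points on the hull: [0, 1, 3, 4, 5, 6, 7, 8, 9, 10] (10 of 12).

Triangle areas on the boundary:
  f1: (p4, p9, p5) → 40.2291
  f2: (p4, p6, p5) → 130.9563
  f3: (p4, p9, p0) → 28.1678
  f4: (p4, p6, p0) → 92.0750
  f5: (p3, p9, p5) → 41.9085
  f6: (p3, p10, p5) → 52.3313
  f7: (p8, p9, p0) → 50.9948
  f8: (p8, p3, p9) → 54.7600
  f9: (p8, p3, p10) → 37.4900
  f10: (p1, p6, p0) → 68.6338
  f11: (p1, p8, p0) → 23.6704
  f12: (p1, p8, p10) → 26.6929
  f13: (p7, p1, p6) → 45.2658
  f14: (p7, p1, p10) → 44.5581
  f15: (p7, p6, p5) → 57.4669
  f16: (p7, p10, p5) → 50.0950
Σ area = 845.296

Euler: V−E+F = 10−24+16 = 2.


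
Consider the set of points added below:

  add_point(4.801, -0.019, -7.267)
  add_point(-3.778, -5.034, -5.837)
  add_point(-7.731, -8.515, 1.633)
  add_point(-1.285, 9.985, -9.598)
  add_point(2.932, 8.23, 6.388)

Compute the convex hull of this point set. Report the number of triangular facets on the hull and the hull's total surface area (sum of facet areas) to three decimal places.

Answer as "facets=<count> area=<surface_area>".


Extreme-point indices: [0, 1, 2, 3, 4] — 5 of 5 on the boundary.

Area of each hull facet:
  f1: (p4, p0, p2) → 135.9894
  f2: (p4, p3, p2) → 163.3971
  f3: (p4, p3, p0) → 90.7276
  f4: (p1, p0, p2) → 33.8022
  f5: (p1, p3, p2) → 55.6879
  f6: (p1, p3, p0) → 59.9309
Σ area = 539.535

Euler characteristic 5−9+6 = 2 ✓

facets=6 area=539.535


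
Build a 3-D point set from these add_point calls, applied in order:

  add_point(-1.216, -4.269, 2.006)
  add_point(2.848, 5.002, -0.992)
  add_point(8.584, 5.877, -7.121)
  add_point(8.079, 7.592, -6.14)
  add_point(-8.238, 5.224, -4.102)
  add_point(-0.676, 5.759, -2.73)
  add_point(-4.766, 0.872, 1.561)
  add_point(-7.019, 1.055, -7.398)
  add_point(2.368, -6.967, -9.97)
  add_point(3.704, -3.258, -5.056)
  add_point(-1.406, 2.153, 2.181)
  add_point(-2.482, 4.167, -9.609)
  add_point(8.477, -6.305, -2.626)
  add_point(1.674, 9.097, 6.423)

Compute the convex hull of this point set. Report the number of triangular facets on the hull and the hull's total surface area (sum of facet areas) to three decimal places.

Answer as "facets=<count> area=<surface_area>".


facets=16 area=772.705

Extreme-point indices: [0, 2, 3, 4, 6, 7, 8, 11, 12, 13] — 10 of 14 on the boundary.

Facet areas (half cross-product norm):
  f1: (p11, p8, p2) → 67.6099
  f2: (p3, p13, p4) → 99.3664
  f3: (p3, p11, p4) → 42.6852
  f4: (p3, p11, p2) → 11.6951
  f5: (p6, p13, p4) → 45.2047
  f6: (p6, p0, p13) → 35.0374
  f7: (p12, p8, p2) → 60.9730
  f8: (p12, p0, p8) → 50.9743
  f9: (p12, p0, p13) → 77.9471
  f10: (p12, p3, p2) → 10.3841
  f11: (p12, p3, p13) → 101.1543
  f12: (p7, p11, p4) → 16.1649
  f13: (p7, p11, p8) → 35.5301
  f14: (p7, p0, p8) → 68.2031
  f15: (p7, p6, p4) → 21.5705
  f16: (p7, p6, p0) → 28.2053
Σ area = 772.705

Check V−E+F: 10 − 24 + 16 = 2.


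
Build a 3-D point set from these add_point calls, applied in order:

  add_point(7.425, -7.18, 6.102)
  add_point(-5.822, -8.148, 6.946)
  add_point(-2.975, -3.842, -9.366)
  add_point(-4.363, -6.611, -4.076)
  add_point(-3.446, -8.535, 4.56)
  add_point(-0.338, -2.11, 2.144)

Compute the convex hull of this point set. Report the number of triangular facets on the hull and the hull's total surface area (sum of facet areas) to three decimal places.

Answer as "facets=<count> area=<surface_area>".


6 of the 6 inputs are extreme points: [0, 1, 2, 3, 4, 5].

Per-facet area ½‖(b−a)×(c−a)‖:
  f1: (p5, p0, p1) → 47.5812
  f2: (p2, p5, p1) → 54.4048
  f3: (p2, p5, p0) → 52.9128
  f4: (p3, p2, p1) → 11.8572
  f5: (p3, p2, p0) → 43.5928
  f6: (p4, p0, p1) → 15.3165
  f7: (p4, p3, p1) → 12.2098
  f8: (p4, p3, p0) → 48.1053
Σ area = 285.981

Euler characteristic 6−12+8 = 2 ✓

facets=8 area=285.981


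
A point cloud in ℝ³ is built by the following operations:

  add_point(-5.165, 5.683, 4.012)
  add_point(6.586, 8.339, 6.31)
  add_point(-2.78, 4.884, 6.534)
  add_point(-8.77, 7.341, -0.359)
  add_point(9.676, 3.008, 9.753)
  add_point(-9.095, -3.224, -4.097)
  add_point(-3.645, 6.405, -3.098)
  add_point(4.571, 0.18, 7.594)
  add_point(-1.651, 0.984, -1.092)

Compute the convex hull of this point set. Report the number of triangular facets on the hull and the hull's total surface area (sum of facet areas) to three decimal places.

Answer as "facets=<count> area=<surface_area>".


facets=14 area=460.699

Extreme-point indices: [0, 1, 2, 3, 4, 5, 6, 7, 8] — 9 of 9 on the boundary.

Area of each hull facet:
  f1: (p3, p0, p5) → 33.0932
  f2: (p8, p1, p4) → 46.5502
  f3: (p7, p8, p5) → 34.1526
  f4: (p7, p8, p4) → 23.0105
  f5: (p6, p3, p1) → 39.3841
  f6: (p6, p8, p1) → 40.4156
  f7: (p6, p3, p5) → 31.6773
  f8: (p6, p8, p5) → 27.6930
  f9: (p2, p7, p4) → 23.9253
  f10: (p2, p1, p4) → 34.9021
  f11: (p2, p0, p5) → 19.5007
  f12: (p2, p7, p5) → 64.2571
  f13: (p2, p3, p1) → 41.2148
  f14: (p2, p3, p0) → 0.9226
Σ area = 460.699

Euler characteristic 9−21+14 = 2 ✓


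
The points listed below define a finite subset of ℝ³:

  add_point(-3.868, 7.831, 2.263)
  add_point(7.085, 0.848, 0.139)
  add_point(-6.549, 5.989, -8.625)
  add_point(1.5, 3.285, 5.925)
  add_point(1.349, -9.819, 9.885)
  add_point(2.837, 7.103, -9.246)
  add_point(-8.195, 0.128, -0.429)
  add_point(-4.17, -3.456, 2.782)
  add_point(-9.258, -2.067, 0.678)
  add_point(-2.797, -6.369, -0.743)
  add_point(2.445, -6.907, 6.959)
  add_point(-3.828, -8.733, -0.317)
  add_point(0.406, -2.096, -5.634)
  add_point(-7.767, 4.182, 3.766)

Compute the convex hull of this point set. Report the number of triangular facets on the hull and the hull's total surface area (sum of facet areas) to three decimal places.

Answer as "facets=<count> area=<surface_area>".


Extreme-point indices: [0, 1, 2, 3, 4, 5, 8, 11, 12, 13] — 10 of 14 on the boundary.

Facet areas (half cross-product norm):
  f1: (p11, p4, p8) → 48.1087
  f2: (p13, p4, p8) → 57.1382
  f3: (p3, p4, p1) → 57.3729
  f4: (p3, p13, p4) → 64.7342
  f5: (p3, p13, p0) → 21.9900
  f6: (p12, p4, p1) → 72.0220
  f7: (p12, p11, p4) → 50.8806
  f8: (p5, p12, p1) → 46.0040
  f9: (p5, p3, p1) → 50.0519
  f10: (p5, p3, p0) → 52.8752
  f11: (p2, p13, p0) → 31.5178
  f12: (p2, p5, p0) → 52.8383
  f13: (p2, p13, p8) → 43.0393
  f14: (p2, p5, p12) → 44.8518
  f15: (p2, p11, p8) → 52.4652
  f16: (p2, p12, p11) → 48.6382
Σ area = 794.528

Euler: V−E+F = 10−24+16 = 2.

facets=16 area=794.528


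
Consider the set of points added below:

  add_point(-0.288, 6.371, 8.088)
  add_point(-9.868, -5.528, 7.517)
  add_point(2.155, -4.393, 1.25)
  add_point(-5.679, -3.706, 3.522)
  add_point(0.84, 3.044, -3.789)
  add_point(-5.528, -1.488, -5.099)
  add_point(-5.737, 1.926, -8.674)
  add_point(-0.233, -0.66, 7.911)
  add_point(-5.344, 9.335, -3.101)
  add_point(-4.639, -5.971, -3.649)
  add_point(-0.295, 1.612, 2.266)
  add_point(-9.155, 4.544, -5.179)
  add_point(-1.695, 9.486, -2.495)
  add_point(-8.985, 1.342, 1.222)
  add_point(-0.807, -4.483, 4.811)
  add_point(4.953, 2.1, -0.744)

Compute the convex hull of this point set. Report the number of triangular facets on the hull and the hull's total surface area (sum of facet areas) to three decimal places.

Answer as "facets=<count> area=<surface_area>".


facets=22 area=686.943

Points on the hull: [0, 1, 2, 4, 6, 7, 8, 9, 11, 12, 13, 14, 15] (13 of 16).

Facet areas (half cross-product norm):
  f1: (p0, p12, p15) → 50.0069
  f2: (p9, p6, p15) → 57.4820
  f3: (p11, p9, p1) → 71.0028
  f4: (p11, p9, p6) → 25.9046
  f5: (p4, p12, p15) → 17.2135
  f6: (p4, p6, p15) → 6.7277
  f7: (p4, p6, p12) → 29.0742
  f8: (p7, p0, p1) → 34.0301
  f9: (p7, p0, p15) → 35.7199
  f10: (p8, p6, p12) → 16.9185
  f11: (p8, p11, p6) → 17.6020
  f12: (p8, p0, p12) → 19.8268
  f13: (p2, p9, p15) → 29.7517
  f14: (p2, p7, p15) → 29.3078
  f15: (p13, p11, p1) → 12.5346
  f16: (p13, p8, p11) → 23.1315
  f17: (p13, p0, p1) → 56.9441
  f18: (p13, p8, p0) → 55.7020
  f19: (p14, p7, p1) → 23.5688
  f20: (p14, p2, p7) → 10.5605
  f21: (p14, p9, p1) → 44.2403
  f22: (p14, p2, p9) → 19.6930
Σ area = 686.943

Euler characteristic 13−33+22 = 2 ✓


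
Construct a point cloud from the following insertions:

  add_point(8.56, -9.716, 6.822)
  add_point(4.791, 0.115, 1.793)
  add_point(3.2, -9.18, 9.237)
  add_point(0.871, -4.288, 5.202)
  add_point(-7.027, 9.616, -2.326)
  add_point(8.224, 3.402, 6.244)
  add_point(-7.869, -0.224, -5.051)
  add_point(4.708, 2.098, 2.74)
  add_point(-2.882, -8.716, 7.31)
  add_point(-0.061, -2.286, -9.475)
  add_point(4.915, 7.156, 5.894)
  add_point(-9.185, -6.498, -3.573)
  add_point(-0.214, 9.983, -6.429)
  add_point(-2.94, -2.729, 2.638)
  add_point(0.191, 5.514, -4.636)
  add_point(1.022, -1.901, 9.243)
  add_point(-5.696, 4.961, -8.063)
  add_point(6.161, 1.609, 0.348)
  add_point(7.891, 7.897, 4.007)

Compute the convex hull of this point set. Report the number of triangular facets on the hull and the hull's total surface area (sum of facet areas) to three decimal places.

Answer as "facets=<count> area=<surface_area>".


Extreme-point indices: [0, 2, 4, 5, 6, 8, 9, 10, 11, 12, 15, 16, 17, 18] — 14 of 19 on the boundary.

Triangle areas on the boundary:
  f1: (p9, p0, p11) → 113.2279
  f2: (p9, p18, p12) → 84.5243
  f3: (p8, p0, p11) → 64.7854
  f4: (p4, p8, p11) → 104.0277
  f5: (p4, p8, p15) → 72.5639
  f6: (p4, p18, p12) → 52.9334
  f7: (p5, p18, p0) → 13.4525
  f8: (p17, p18, p0) → 44.5995
  f9: (p17, p9, p0) → 79.4836
  f10: (p17, p9, p18) → 28.8957
  f11: (p2, p8, p0) → 12.5606
  f12: (p2, p8, p15) → 22.8375
  f13: (p2, p5, p0) → 38.5914
  f14: (p2, p5, p15) → 33.9581
  f15: (p6, p4, p11) → 16.4561
  f16: (p10, p4, p15) → 76.5320
  f17: (p10, p4, p18) → 24.8612
  f18: (p10, p5, p15) → 23.6167
  f19: (p10, p5, p18) → 8.4449
  f20: (p16, p4, p12) → 25.5799
  f21: (p16, p6, p4) → 23.8572
  f22: (p16, p9, p12) → 35.1336
  f23: (p16, p9, p11) → 52.1124
  f24: (p16, p6, p11) → 6.5791
Σ area = 1059.614

Euler: V−E+F = 14−36+24 = 2.

facets=24 area=1059.614


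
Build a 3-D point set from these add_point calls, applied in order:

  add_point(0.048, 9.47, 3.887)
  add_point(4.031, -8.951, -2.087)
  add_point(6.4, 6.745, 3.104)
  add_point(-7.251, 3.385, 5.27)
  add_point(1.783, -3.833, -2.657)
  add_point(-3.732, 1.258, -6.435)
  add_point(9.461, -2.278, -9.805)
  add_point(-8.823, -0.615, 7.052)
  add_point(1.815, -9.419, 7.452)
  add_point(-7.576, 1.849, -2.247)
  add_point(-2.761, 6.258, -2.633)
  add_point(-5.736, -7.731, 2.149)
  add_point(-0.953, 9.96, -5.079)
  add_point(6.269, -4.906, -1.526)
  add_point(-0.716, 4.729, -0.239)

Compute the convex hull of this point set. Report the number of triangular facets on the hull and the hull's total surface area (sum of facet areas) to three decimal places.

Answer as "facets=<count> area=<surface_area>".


Hull vertices (12/15): indices [0, 1, 2, 3, 5, 6, 7, 8, 9, 11, 12, 13].

Facet areas (half cross-product norm):
  f1: (p2, p12, p6) → 87.8748
  f2: (p5, p12, p6) → 64.9572
  f3: (p0, p8, p7) → 95.2897
  f4: (p0, p2, p8) → 60.0864
  f5: (p0, p3, p7) → 11.5208
  f6: (p0, p2, p12) → 31.4222
  f7: (p0, p3, p12) → 43.1927
  f8: (p13, p2, p6) → 57.8985
  f9: (p13, p2, p8) → 68.6600
  f10: (p11, p8, p7) → 42.7853
  f11: (p9, p11, p7) → 41.5496
  f12: (p9, p11, p5) → 30.4446
  f13: (p9, p3, p7) → 17.5434
  f14: (p9, p5, p12) → 26.3906
  f15: (p9, p3, p12) → 41.5169
  f16: (p1, p5, p6) → 72.3777
  f17: (p1, p11, p5) → 63.5968
  f18: (p1, p11, p8) → 42.5957
  f19: (p1, p13, p6) → 20.5225
  f20: (p1, p13, p8) → 22.8155
Σ area = 943.041

Euler: V−E+F = 12−30+20 = 2.

facets=20 area=943.041


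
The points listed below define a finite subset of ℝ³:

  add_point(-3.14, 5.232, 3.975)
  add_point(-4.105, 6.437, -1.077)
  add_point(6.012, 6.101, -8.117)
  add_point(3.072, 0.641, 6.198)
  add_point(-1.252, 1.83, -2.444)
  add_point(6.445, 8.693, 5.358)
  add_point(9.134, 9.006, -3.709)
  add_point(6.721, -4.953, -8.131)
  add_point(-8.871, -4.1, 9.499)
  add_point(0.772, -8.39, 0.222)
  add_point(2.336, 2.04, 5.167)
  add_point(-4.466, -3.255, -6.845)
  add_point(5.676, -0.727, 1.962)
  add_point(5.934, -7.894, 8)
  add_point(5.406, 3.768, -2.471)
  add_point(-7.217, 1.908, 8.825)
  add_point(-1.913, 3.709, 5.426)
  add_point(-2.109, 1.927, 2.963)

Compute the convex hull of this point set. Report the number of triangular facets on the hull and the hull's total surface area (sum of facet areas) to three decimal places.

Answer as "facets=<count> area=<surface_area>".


facets=18 area=1035.690

11 of the 18 inputs are extreme points: [0, 1, 2, 5, 6, 7, 8, 9, 11, 13, 15].

Facet areas (half cross-product norm):
  f1: (p13, p9, p8) → 64.5268
  f2: (p13, p7, p6) → 120.9771
  f3: (p13, p9, p7) → 47.8607
  f4: (p11, p9, p8) → 71.4784
  f5: (p11, p9, p7) → 50.1598
  f6: (p5, p13, p6) → 78.0251
  f7: (p2, p7, p6) → 30.4864
  f8: (p2, p11, p7) → 61.6396
  f9: (p1, p5, p6) → 57.6034
  f10: (p1, p2, p6) → 37.8106
  f11: (p1, p11, p8) → 85.7865
  f12: (p1, p2, p11) → 66.5988
  f13: (p15, p1, p8) → 29.6430
  f14: (p15, p13, p8) → 48.1080
  f15: (p15, p5, p13) → 114.6061
  f16: (p0, p1, p5) → 26.4851
  f17: (p0, p15, p5) → 29.5355
  f18: (p0, p15, p1) → 14.3593
Σ area = 1035.690

Euler: V−E+F = 11−27+18 = 2.


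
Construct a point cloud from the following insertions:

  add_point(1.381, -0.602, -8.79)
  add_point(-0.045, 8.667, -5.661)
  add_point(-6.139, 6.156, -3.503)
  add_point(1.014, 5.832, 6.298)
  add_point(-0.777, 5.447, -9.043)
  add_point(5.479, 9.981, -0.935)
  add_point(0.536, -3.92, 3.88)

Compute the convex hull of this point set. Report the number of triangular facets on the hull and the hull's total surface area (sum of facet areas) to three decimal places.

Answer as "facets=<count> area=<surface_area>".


Points on the hull: [0, 1, 2, 3, 4, 5, 6] (7 of 7).

Per-facet area ½‖(b−a)×(c−a)‖:
  f1: (p3, p5, p2) → 53.7524
  f2: (p3, p6, p2) → 59.8589
  f3: (p3, p6, p5) → 45.8847
  f4: (p1, p5, p2) → 21.8446
  f5: (p1, p4, p2) → 16.1794
  f6: (p1, p4, p5) → 12.5589
  f7: (p0, p6, p2) → 70.4095
  f8: (p0, p4, p2) → 23.8085
  f9: (p0, p6, p5) → 85.2917
  f10: (p0, p4, p5) → 35.4995
Σ area = 425.088

Euler: V−E+F = 7−15+10 = 2.

facets=10 area=425.088


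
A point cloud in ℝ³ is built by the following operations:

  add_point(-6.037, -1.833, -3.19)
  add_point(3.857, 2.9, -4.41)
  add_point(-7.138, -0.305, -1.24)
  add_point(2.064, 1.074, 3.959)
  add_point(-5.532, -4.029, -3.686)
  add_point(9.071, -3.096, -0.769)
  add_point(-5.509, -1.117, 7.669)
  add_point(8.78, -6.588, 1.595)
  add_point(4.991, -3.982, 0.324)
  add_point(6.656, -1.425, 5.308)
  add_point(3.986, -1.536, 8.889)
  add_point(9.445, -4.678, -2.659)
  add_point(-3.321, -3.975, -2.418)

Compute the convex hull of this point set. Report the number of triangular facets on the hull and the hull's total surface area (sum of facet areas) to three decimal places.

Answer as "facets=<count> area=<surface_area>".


Extreme-point indices: [0, 1, 2, 3, 4, 5, 6, 7, 9, 10, 11] — 11 of 13 on the boundary.

Facet areas (half cross-product norm):
  f1: (p4, p1, p11) → 55.9800
  f2: (p9, p3, p1) → 23.3164
  f3: (p9, p3, p10) → 11.5200
  f4: (p0, p1, p2) → 14.6504
  f5: (p0, p4, p2) → 1.9572
  f6: (p0, p4, p1) → 12.5033
  f7: (p6, p4, p2) → 19.9609
  f8: (p6, p3, p10) → 25.2652
  f9: (p6, p1, p2) → 53.6389
  f10: (p6, p3, p1) → 29.3665
  f11: (p7, p4, p11) → 35.3219
  f12: (p7, p9, p10) → 11.8232
  f13: (p7, p6, p10) → 44.2666
  f14: (p7, p6, p4) → 86.7285
  f15: (p5, p1, p11) → 10.6540
  f16: (p5, p9, p1) → 29.4952
  f17: (p5, p7, p11) → 5.2474
  f18: (p5, p7, p9) → 13.4970
Σ area = 485.193

Euler: V−E+F = 11−27+18 = 2.

facets=18 area=485.193


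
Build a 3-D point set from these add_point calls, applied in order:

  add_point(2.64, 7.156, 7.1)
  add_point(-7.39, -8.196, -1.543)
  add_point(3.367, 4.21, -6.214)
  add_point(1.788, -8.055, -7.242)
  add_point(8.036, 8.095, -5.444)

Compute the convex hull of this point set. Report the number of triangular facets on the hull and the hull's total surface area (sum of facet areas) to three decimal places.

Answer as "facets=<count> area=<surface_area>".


facets=6 area=474.352

Points on the hull: [0, 1, 2, 3, 4] (5 of 5).

Per-facet area ½‖(b−a)×(c−a)‖:
  f1: (p0, p3, p1) → 107.1849
  f2: (p0, p3, p4) → 118.4183
  f3: (p2, p3, p1) → 66.8344
  f4: (p2, p3, p4) → 25.7726
  f5: (p2, p0, p1) → 115.3529
  f6: (p2, p0, p4) → 40.7890
Σ area = 474.352

Check V−E+F: 5 − 9 + 6 = 2.


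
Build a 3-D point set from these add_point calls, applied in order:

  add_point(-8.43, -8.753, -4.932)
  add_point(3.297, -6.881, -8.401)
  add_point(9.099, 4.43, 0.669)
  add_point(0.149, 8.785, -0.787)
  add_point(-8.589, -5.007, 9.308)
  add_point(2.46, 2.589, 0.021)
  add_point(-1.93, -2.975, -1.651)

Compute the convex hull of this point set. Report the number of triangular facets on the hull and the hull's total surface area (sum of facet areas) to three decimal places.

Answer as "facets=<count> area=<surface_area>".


facets=6 area=661.944

Points on the hull: [0, 1, 2, 3, 4] (5 of 7).

Area of each hull facet:
  f1: (p3, p2, p4) → 96.5326
  f2: (p1, p2, p4) → 157.3624
  f3: (p1, p3, p2) → 78.1417
  f4: (p0, p3, p4) → 133.3808
  f5: (p0, p1, p4) → 88.3613
  f6: (p0, p1, p3) → 108.1651
Σ area = 661.944

Euler characteristic 5−9+6 = 2 ✓


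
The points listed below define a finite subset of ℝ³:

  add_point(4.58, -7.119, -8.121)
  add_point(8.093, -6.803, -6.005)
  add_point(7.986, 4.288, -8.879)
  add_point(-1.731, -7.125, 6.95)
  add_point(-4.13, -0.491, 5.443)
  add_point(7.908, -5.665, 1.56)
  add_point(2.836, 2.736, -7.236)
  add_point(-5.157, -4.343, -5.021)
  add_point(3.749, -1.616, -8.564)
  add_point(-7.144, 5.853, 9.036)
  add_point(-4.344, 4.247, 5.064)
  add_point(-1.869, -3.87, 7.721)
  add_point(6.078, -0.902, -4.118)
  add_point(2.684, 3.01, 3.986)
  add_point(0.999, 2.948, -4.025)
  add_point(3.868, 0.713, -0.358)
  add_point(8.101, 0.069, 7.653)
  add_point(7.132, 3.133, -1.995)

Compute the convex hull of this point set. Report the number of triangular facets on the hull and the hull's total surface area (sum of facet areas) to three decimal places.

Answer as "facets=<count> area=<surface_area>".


facets=20 area=837.150

Hull vertices (12/18): indices [0, 1, 2, 3, 5, 6, 7, 8, 9, 11, 16, 17].

Triangle areas on the boundary:
  f1: (p7, p3, p9) → 89.4626
  f2: (p11, p16, p9) → 59.2746
  f3: (p11, p3, p9) → 8.3063
  f4: (p11, p3, p16) → 17.0168
  f5: (p17, p16, p9) → 82.6504
  f6: (p17, p2, p9) → 48.0605
  f7: (p17, p2, p16) → 9.1549
  f8: (p5, p3, p16) → 45.2229
  f9: (p6, p2, p9) → 40.1895
  f10: (p6, p7, p9) → 94.4638
  f11: (p0, p7, p3) → 67.5207
  f12: (p8, p0, p2) → 14.1585
  f13: (p8, p0, p7) → 27.4371
  f14: (p8, p6, p2) → 13.0500
  f15: (p8, p6, p7) → 23.1183
  f16: (p1, p0, p2) → 23.5179
  f17: (p1, p2, p16) → 85.6195
  f18: (p1, p5, p16) → 18.2790
  f19: (p1, p5, p3) → 37.3972
  f20: (p1, p0, p3) → 33.2498
Σ area = 837.150

Euler: V−E+F = 12−30+20 = 2.


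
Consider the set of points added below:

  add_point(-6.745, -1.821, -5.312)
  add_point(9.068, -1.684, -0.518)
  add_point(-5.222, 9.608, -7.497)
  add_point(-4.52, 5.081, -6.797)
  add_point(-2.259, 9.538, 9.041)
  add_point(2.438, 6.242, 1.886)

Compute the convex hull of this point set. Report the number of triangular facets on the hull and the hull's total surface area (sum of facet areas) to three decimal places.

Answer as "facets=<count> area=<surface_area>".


Hull vertices (6/6): indices [0, 1, 2, 3, 4, 5].

Facet areas (half cross-product norm):
  f1: (p4, p1, p0) → 138.7543
  f2: (p4, p2, p0) → 97.2426
  f3: (p5, p2, p1) → 60.7750
  f4: (p5, p4, p1) → 31.3174
  f5: (p5, p4, p2) → 56.7721
  f6: (p3, p1, p0) → 59.4135
  f7: (p3, p2, p0) → 7.6301
  f8: (p3, p2, p1) → 30.8601
Σ area = 482.765

Euler: V−E+F = 6−12+8 = 2.

facets=8 area=482.765


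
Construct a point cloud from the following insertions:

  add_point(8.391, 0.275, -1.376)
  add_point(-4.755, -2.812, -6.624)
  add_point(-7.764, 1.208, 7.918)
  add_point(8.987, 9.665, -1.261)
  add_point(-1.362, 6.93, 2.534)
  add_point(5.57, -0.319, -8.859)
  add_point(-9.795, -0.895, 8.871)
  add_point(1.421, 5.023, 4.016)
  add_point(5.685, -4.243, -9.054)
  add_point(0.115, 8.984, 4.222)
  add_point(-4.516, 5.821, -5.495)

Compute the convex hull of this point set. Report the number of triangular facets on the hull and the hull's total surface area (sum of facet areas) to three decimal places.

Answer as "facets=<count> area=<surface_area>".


10 of the 11 inputs are extreme points: [0, 1, 2, 3, 5, 6, 7, 8, 9, 10].

Triangle areas on the boundary:
  f1: (p0, p8, p6) → 96.5739
  f2: (p0, p8, p3) → 37.6081
  f3: (p7, p0, p6) → 56.2604
  f4: (p7, p0, p3) → 42.3867
  f5: (p1, p8, p6) → 75.5431
  f6: (p1, p10, p6) → 69.5361
  f7: (p5, p8, p3) → 15.7390
  f8: (p5, p10, p3) → 75.4040
  f9: (p5, p1, p8) → 20.9378
  f10: (p5, p1, p10) → 46.0347
  f11: (p9, p10, p3) → 58.4151
  f12: (p9, p7, p3) → 21.2397
  f13: (p2, p7, p6) → 6.2327
  f14: (p2, p9, p7) → 22.2770
  f15: (p2, p10, p6) → 17.0035
  f16: (p2, p9, p10) → 64.2471
Σ area = 725.439

Check V−E+F: 10 − 24 + 16 = 2.

facets=16 area=725.439


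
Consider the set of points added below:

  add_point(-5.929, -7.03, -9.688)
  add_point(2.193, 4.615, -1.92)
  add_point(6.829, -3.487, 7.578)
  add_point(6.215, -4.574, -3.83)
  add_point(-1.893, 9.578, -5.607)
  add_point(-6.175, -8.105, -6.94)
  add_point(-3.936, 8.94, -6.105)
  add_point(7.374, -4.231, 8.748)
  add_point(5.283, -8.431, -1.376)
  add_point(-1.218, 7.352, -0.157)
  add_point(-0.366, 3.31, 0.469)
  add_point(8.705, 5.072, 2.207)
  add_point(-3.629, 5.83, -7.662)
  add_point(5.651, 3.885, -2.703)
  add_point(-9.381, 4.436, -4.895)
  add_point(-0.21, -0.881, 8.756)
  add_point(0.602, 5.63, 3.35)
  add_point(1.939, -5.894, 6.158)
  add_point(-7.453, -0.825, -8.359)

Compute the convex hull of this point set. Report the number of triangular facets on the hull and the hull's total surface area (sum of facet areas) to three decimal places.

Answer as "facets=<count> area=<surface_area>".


Extreme-point indices: [0, 3, 4, 5, 6, 7, 8, 9, 11, 12, 13, 14, 15, 16, 17, 18] — 16 of 19 on the boundary.

Area of each hull facet:
  f1: (p7, p15, p11) → 46.2875
  f2: (p17, p7, p8) → 26.7903
  f3: (p17, p7, p15) → 18.7911
  f4: (p3, p7, p11) → 61.0745
  f5: (p3, p7, p8) → 25.8135
  f6: (p3, p0, p8) → 31.8090
  f7: (p3, p0, p12) → 83.2636
  f8: (p16, p15, p11) → 34.5662
  f9: (p16, p9, p11) → 16.6800
  f10: (p16, p15, p14) → 53.3769
  f11: (p16, p9, p14) → 16.6820
  f12: (p4, p9, p11) → 28.4088
  f13: (p18, p0, p14) → 7.6365
  f14: (p18, p0, p12) → 17.3592
  f15: (p5, p17, p8) → 54.9269
  f16: (p5, p0, p8) → 17.7414
  f17: (p5, p17, p15) → 44.9358
  f18: (p5, p15, p14) → 107.9999
  f19: (p5, p0, p14) → 19.0768
  f20: (p13, p3, p12) → 45.0422
  f21: (p13, p4, p12) → 22.7787
  f22: (p13, p3, p11) → 24.2730
  f23: (p13, p4, p11) → 24.8670
  f24: (p6, p9, p14) → 24.1222
  f25: (p6, p4, p9) → 6.3721
  f26: (p6, p4, p12) → 3.6851
  f27: (p6, p18, p14) → 23.1802
  f28: (p6, p18, p12) → 8.6515
Σ area = 896.192

Euler characteristic 16−42+28 = 2 ✓

facets=28 area=896.192


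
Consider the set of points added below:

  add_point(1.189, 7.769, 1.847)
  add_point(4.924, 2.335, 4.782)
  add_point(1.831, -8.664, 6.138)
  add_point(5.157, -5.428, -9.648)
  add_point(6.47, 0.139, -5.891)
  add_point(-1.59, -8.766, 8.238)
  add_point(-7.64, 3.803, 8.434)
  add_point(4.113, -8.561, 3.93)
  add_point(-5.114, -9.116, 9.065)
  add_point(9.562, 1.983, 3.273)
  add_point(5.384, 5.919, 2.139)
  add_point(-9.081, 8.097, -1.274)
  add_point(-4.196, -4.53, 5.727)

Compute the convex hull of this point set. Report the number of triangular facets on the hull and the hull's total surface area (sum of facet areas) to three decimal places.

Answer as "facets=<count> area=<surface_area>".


Points on the hull: [0, 1, 2, 3, 4, 5, 6, 7, 8, 9, 10, 11] (12 of 13).

Triangle areas on the boundary:
  f1: (p3, p8, p11) → 193.5458
  f2: (p6, p8, p11) → 62.6004
  f3: (p4, p3, p11) → 58.2866
  f4: (p4, p3, p9) → 23.2526
  f5: (p7, p3, p9) → 79.5632
  f6: (p7, p3, p8) → 61.7601
  f7: (p0, p6, p11) → 52.6105
  f8: (p0, p4, p11) → 62.7951
  f9: (p5, p1, p9) → 28.5197
  f10: (p5, p6, p8) → 23.8853
  f11: (p5, p1, p6) → 78.5456
  f12: (p10, p0, p6) → 23.0292
  f13: (p10, p1, p6) → 29.0292
  f14: (p10, p1, p9) → 10.6727
  f15: (p10, p4, p9) → 27.6628
  f16: (p10, p0, p4) → 21.9340
  f17: (p2, p7, p8) → 4.3444
  f18: (p2, p5, p8) → 2.3464
  f19: (p2, p7, p9) → 17.3353
  f20: (p2, p5, p9) → 21.2024
Σ area = 882.921

Check V−E+F: 12 − 30 + 20 = 2.

facets=20 area=882.921


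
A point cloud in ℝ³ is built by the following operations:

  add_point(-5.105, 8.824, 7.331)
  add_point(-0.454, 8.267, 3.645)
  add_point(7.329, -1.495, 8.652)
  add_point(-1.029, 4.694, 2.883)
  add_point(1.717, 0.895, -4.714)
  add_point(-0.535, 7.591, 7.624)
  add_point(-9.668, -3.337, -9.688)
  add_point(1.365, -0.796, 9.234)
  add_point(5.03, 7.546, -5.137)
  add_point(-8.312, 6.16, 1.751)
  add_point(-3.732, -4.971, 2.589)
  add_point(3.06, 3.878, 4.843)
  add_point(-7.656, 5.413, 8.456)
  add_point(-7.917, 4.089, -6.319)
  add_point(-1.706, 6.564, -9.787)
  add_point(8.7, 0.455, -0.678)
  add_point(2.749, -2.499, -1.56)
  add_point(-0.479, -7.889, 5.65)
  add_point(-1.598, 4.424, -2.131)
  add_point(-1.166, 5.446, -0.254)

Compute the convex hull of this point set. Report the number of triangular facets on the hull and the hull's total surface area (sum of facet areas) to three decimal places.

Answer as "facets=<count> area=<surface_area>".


Hull vertices (15/20): indices [0, 1, 2, 5, 6, 7, 8, 9, 10, 12, 13, 14, 15, 16, 17].

Area of each hull facet:
  f1: (p14, p15, p6) → 95.4455
  f2: (p16, p15, p6) → 27.1389
  f3: (p16, p17, p6) → 70.7301
  f4: (p16, p17, p15) → 28.6365
  f5: (p2, p17, p15) → 50.6379
  f6: (p13, p14, p6) → 30.1556
  f7: (p8, p14, p15) → 32.4120
  f8: (p8, p14, p0) → 66.2847
  f9: (p8, p2, p15) → 36.1091
  f10: (p10, p17, p6) → 19.7988
  f11: (p10, p12, p6) → 84.7464
  f12: (p10, p12, p17) → 31.0537
  f13: (p7, p12, p17) → 43.0591
  f14: (p7, p2, p17) → 24.5295
  f15: (p9, p14, p0) → 41.2616
  f16: (p9, p13, p14) → 28.7482
  f17: (p9, p12, p0) → 14.3253
  f18: (p9, p12, p6) → 36.3010
  f19: (p9, p13, p6) → 27.7752
  f20: (p5, p8, p2) → 82.5028
  f21: (p5, p7, p2) → 25.1080
  f22: (p5, p12, p0) → 9.8206
  f23: (p5, p7, p12) → 32.6366
  f24: (p1, p8, p0) → 10.3769
  f25: (p1, p5, p0) → 9.5375
  f26: (p1, p5, p8) → 11.5902
Σ area = 970.722

Check V−E+F: 15 − 39 + 26 = 2.

facets=26 area=970.722


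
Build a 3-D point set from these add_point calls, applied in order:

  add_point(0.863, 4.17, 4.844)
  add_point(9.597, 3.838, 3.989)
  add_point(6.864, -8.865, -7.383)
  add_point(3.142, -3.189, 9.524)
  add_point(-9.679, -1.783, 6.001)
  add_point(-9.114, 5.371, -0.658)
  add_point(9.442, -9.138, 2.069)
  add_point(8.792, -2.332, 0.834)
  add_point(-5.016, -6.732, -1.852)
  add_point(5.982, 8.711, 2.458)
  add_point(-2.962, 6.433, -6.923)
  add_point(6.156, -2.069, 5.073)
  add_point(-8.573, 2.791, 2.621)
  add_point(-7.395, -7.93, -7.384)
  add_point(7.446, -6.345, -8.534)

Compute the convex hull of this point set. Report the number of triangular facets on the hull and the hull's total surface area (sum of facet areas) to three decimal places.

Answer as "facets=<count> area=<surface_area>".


facets=22 area=1097.546

Extreme-point indices: [0, 1, 2, 3, 4, 5, 6, 8, 9, 10, 12, 13, 14] — 13 of 15 on the boundary.

Triangle areas on the boundary:
  f1: (p14, p6, p1) → 72.6844
  f2: (p3, p6, p4) → 69.6495
  f3: (p3, p6, p1) → 59.7674
  f4: (p8, p6, p4) → 74.9735
  f5: (p9, p14, p1) → 49.6704
  f6: (p9, p10, p14) → 106.1835
  f7: (p9, p5, p10) → 58.1933
  f8: (p9, p3, p1) → 33.1255
  f9: (p2, p14, p6) → 12.9275
  f10: (p13, p10, p14) → 103.5998
  f11: (p13, p2, p14) → 20.0068
  f12: (p13, p5, p10) → 63.4828
  f13: (p13, p8, p6) → 38.2336
  f14: (p13, p2, p6) → 67.5355
  f15: (p13, p8, p4) → 25.5077
  f16: (p13, p5, p4) → 69.1646
  f17: (p12, p5, p4) → 4.9385
  f18: (p12, p9, p5) → 32.8169
  f19: (p0, p12, p4) → 27.9887
  f20: (p0, p12, p9) → 25.5385
  f21: (p0, p3, p4) → 53.3455
  f22: (p0, p9, p3) → 28.2116
Σ area = 1097.546

Check V−E+F: 13 − 33 + 22 = 2.


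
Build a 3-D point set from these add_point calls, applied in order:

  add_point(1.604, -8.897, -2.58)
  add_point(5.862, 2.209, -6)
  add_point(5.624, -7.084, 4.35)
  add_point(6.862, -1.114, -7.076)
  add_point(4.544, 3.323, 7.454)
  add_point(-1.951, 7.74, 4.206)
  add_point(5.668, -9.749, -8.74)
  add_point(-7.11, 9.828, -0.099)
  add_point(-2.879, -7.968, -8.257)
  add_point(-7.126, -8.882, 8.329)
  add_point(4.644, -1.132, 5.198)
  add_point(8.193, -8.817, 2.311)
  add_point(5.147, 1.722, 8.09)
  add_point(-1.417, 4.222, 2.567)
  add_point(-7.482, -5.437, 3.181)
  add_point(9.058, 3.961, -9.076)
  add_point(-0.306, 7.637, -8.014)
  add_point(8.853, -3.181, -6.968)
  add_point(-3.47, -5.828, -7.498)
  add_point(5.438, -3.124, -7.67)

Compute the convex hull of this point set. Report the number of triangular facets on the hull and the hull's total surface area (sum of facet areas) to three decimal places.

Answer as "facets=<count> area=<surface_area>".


Hull vertices (14/20): indices [2, 4, 5, 6, 7, 8, 9, 11, 12, 14, 15, 16, 17, 18].

Per-facet area ½‖(b−a)×(c−a)‖:
  f1: (p9, p7, p14) → 33.8446
  f2: (p8, p9, p14) → 30.5943
  f3: (p5, p9, p7) → 61.6088
  f4: (p16, p8, p15) → 78.2259
  f5: (p16, p5, p15) → 60.6855
  f6: (p16, p5, p7) → 37.4158
  f7: (p6, p8, p15) → 61.7173
  f8: (p6, p8, p9) → 71.8574
  f9: (p4, p12, p9) → 13.9814
  f10: (p4, p5, p9) → 71.2270
  f11: (p4, p12, p15) → 15.0152
  f12: (p4, p5, p15) → 71.5932
  f13: (p18, p16, p7) → 73.7834
  f14: (p18, p16, p8) → 9.3484
  f15: (p18, p7, p14) → 87.8160
  f16: (p18, p8, p14) → 12.1373
  f17: (p11, p12, p15) → 100.9547
  f18: (p11, p6, p9) → 92.5665
  f19: (p17, p6, p15) → 17.3953
  f20: (p17, p11, p15) → 27.2543
  f21: (p17, p11, p6) → 39.2447
  f22: (p2, p12, p9) → 64.4980
  f23: (p2, p11, p9) → 16.3866
  f24: (p2, p11, p12) → 13.0508
Σ area = 1162.202

Euler: V−E+F = 14−36+24 = 2.

facets=24 area=1162.202


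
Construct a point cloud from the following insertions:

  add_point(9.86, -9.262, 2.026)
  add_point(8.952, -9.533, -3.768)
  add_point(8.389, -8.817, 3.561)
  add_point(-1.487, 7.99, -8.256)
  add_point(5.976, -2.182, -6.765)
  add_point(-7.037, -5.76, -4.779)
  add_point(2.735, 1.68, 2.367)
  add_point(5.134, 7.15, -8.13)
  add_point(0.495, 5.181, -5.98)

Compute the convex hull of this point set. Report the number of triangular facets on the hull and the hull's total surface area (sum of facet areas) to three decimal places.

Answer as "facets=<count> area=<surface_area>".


Hull vertices (8/9): indices [0, 1, 2, 3, 4, 5, 6, 7].

Facet areas (half cross-product norm):
  f1: (p6, p3, p5) → 85.8668
  f2: (p4, p3, p5) → 81.6943
  f3: (p4, p1, p5) → 57.7345
  f4: (p2, p6, p5) → 84.8315
  f5: (p2, p6, p0) → 11.7578
  f6: (p2, p1, p5) → 60.7409
  f7: (p2, p1, p0) → 5.0907
  f8: (p7, p6, p3) → 40.0006
  f9: (p7, p4, p3) → 30.8647
  f10: (p7, p6, p0) → 76.4043
  f11: (p7, p1, p0) → 50.4109
  f12: (p7, p4, p1) → 14.0517
Σ area = 599.449

Check V−E+F: 8 − 18 + 12 = 2.

facets=12 area=599.449


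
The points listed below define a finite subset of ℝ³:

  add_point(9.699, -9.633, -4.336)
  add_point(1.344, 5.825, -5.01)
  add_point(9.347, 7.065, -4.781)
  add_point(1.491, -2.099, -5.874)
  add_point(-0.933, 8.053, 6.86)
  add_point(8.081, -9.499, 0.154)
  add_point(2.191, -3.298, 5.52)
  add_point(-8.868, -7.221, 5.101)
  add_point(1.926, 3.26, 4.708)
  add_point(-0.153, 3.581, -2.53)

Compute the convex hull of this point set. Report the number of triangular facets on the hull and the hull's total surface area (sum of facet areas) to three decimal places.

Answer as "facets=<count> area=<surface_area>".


facets=14 area=771.938

9 of the 10 inputs are extreme points: [0, 1, 2, 3, 4, 5, 6, 7, 8].

Facet areas (half cross-product norm):
  f1: (p3, p0, p7) → 88.3969
  f2: (p2, p3, p0) → 68.1414
  f3: (p6, p4, p7) → 69.3639
  f4: (p1, p4, p7) → 104.7123
  f5: (p1, p3, p7) → 61.7824
  f6: (p1, p2, p4) → 49.3761
  f7: (p1, p2, p3) → 31.9904
  f8: (p5, p0, p7) → 34.3899
  f9: (p5, p6, p7) → 56.0510
  f10: (p5, p2, p0) → 39.8834
  f11: (p8, p6, p4) → 12.6299
  f12: (p8, p5, p6) → 27.4971
  f13: (p8, p2, p4) → 35.9244
  f14: (p8, p5, p2) → 91.7991
Σ area = 771.938

Euler: V−E+F = 9−21+14 = 2.


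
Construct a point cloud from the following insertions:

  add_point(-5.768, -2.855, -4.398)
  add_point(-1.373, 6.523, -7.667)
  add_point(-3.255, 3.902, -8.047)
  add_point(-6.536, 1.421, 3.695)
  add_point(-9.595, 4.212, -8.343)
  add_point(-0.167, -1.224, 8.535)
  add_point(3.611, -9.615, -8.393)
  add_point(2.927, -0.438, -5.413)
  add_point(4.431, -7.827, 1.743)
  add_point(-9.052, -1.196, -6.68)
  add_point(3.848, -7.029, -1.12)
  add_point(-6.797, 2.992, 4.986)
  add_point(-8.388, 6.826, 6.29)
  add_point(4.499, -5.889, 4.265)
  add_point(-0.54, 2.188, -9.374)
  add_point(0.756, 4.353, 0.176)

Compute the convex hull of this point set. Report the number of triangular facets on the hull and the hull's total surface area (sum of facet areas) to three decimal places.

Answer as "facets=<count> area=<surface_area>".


facets=24 area=783.630

14 of the 16 inputs are extreme points: [0, 1, 3, 4, 5, 6, 7, 8, 9, 11, 12, 13, 14, 15].

Triangle areas on the boundary:
  f1: (p6, p14, p4) → 50.1768
  f2: (p9, p6, p4) → 35.7395
  f3: (p9, p12, p4) → 42.0349
  f4: (p5, p15, p13) → 39.0322
  f5: (p5, p15, p12) → 52.0811
  f6: (p7, p6, p13) → 53.1028
  f7: (p7, p15, p13) → 41.2603
  f8: (p7, p6, p14) → 27.4899
  f9: (p8, p5, p13) → 7.8292
  f10: (p8, p6, p13) → 7.6338
  f11: (p3, p9, p12) → 29.2919
  f12: (p3, p8, p5) → 43.8116
  f13: (p1, p7, p14) → 13.4048
  f14: (p1, p7, p15) → 28.8848
  f15: (p1, p14, p4) → 20.1584
  f16: (p1, p15, p12) → 45.9866
  f17: (p1, p12, p4) → 62.5628
  f18: (p11, p5, p12) → 15.1606
  f19: (p11, p3, p12) → 1.8439
  f20: (p11, p3, p5) → 8.6336
  f21: (p0, p3, p9) → 19.3850
  f22: (p0, p3, p8) → 58.3504
  f23: (p0, p9, p6) → 20.7501
  f24: (p0, p8, p6) → 59.0253
Σ area = 783.630

Euler: V−E+F = 14−36+24 = 2.


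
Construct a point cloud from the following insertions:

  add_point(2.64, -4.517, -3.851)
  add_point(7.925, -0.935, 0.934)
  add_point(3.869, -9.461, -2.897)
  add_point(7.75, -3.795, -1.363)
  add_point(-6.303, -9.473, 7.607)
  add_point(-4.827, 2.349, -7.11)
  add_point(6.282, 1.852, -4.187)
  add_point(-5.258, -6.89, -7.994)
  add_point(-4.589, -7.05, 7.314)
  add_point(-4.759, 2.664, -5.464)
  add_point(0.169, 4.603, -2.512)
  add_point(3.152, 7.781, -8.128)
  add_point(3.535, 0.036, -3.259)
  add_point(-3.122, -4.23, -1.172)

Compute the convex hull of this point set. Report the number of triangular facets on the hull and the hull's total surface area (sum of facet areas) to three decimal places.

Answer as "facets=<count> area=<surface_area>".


Points on the hull: [1, 2, 3, 4, 5, 6, 7, 8, 9, 10, 11] (11 of 14).

Facet areas (half cross-product norm):
  f1: (p10, p11, p1) → 35.3529
  f2: (p2, p7, p4) → 76.2167
  f3: (p2, p7, p11) → 88.9831
  f4: (p8, p1, p4) → 12.5823
  f5: (p8, p10, p1) → 74.8420
  f6: (p5, p7, p11) → 36.5808
  f7: (p5, p7, p4) → 73.4346
  f8: (p3, p1, p4) → 32.3253
  f9: (p3, p2, p4) → 50.0955
  f10: (p9, p10, p11) → 21.4439
  f11: (p9, p5, p11) → 8.1346
  f12: (p9, p8, p10) → 47.6515
  f13: (p9, p8, p4) → 19.7700
  f14: (p9, p5, p4) → 12.1701
  f15: (p6, p2, p11) → 31.6999
  f16: (p6, p3, p2) → 19.9886
  f17: (p6, p11, p1) → 10.8149
  f18: (p6, p3, p1) → 10.9338
Σ area = 663.021

Euler: V−E+F = 11−27+18 = 2.

facets=18 area=663.021


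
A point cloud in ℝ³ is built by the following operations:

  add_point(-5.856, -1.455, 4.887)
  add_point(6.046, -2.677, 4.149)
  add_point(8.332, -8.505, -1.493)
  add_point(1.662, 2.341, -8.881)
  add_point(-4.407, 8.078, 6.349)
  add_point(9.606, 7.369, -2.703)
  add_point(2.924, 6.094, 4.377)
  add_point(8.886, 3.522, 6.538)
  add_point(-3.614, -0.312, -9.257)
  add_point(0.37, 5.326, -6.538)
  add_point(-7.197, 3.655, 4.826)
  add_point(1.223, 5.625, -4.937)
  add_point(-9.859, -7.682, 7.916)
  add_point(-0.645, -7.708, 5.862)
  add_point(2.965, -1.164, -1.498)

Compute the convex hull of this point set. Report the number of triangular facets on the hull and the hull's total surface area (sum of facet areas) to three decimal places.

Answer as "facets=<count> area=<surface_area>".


facets=16 area=992.126

Points on the hull: [2, 3, 4, 5, 7, 8, 9, 10, 12, 13] (10 of 15).

Triangle areas on the boundary:
  f1: (p8, p2, p12) → 150.5638
  f2: (p7, p2, p5) → 71.3020
  f3: (p10, p8, p12) → 90.6543
  f4: (p3, p2, p5) → 79.8139
  f5: (p3, p8, p2) → 43.3119
  f6: (p13, p2, p12) → 24.9305
  f7: (p13, p7, p12) → 54.6700
  f8: (p13, p7, p2) → 77.9222
  f9: (p4, p7, p5) → 70.3501
  f10: (p4, p7, p12) → 117.6956
  f11: (p4, p10, p12) → 19.4410
  f12: (p4, p10, p8) → 38.3752
  f13: (p9, p3, p8) → 11.8189
  f14: (p9, p4, p8) → 49.5536
  f15: (p9, p3, p5) → 20.3975
  f16: (p9, p4, p5) → 71.3261
Σ area = 992.126

Euler characteristic 10−24+16 = 2 ✓


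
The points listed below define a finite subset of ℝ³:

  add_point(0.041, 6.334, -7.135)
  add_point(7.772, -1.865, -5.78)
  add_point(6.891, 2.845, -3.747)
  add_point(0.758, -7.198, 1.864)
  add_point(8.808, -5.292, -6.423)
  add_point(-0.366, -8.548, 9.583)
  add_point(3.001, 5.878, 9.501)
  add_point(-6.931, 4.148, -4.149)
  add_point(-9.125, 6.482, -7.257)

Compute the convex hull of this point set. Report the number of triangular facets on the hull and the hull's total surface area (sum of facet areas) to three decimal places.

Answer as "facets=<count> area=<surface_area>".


Extreme-point indices: [0, 1, 2, 3, 4, 5, 6, 8] — 8 of 9 on the boundary.

Facet areas (half cross-product norm):
  f1: (p0, p4, p8) → 52.7080
  f2: (p6, p5, p8) → 152.5061
  f3: (p6, p0, p8) → 76.0947
  f4: (p6, p5, p4) → 132.9944
  f5: (p3, p4, p8) → 111.7688
  f6: (p3, p5, p8) → 65.2215
  f7: (p3, p5, p4) → 26.8275
  f8: (p2, p6, p4) → 52.0309
  f9: (p2, p6, p0) → 59.2558
  f10: (p1, p0, p4) → 10.7582
  f11: (p1, p2, p4) → 2.3100
  f12: (p1, p2, p0) → 20.4288
Σ area = 762.905

Euler: V−E+F = 8−18+12 = 2.

facets=12 area=762.905
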